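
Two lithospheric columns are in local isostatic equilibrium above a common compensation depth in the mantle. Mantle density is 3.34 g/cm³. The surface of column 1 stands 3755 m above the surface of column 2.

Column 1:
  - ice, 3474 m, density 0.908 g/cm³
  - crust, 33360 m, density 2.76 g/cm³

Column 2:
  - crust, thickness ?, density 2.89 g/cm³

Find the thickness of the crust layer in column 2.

Take the compensation level at the base of the deeper column (depth z_c below the surface of column 1) and equate Σ ρ_i t_i down to z_c; mantle fills any gap and the z_c terms cancel.
Column 1: 3474×0.908 + 33360×2.76 + (z_c − 36834)×3.34
Column 2: 3755×0 + x×2.89 + (z_c − 3755 − 0 − x)×3.34
The z_c×3.34 term appears on both sides and cancels. Collect the known terms of each column as K = Σ(ρt)_known − 3.34 × (depth of known layers): K_1 = 95227.992 − 3.34×36834 = −27797.568; K_2 = 0 − 3.34×(3755 + 0) = −12541.7.
Balance: K_1 = K_2 − x×(3.34 − 2.89), so x = (K_2 − K_1)/(3.34 − 2.89) = 15255.9/0.45 = 33900 m.

33900 m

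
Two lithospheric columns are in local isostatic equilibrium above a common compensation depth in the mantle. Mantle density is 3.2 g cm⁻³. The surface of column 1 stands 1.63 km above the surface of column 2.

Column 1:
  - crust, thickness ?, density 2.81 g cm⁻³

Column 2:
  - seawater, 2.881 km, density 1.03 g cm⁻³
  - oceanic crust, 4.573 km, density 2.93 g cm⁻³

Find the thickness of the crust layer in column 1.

32.6 km

Take the compensation level at the base of the deeper column (depth z_c below the surface of column 1) and equate Σ ρ_i t_i down to z_c; mantle fills any gap and the z_c terms cancel.
Column 1: x×2.81 + (z_c − 0 − x)×3.2
Column 2: 1.63×0 + 2.881×1.03 + 4.573×2.93 + (z_c − 1.63 − 7.454)×3.2
The z_c×3.2 term appears on both sides and cancels. Collect the known terms of each column as K = Σ(ρt)_known − 3.2 × (depth of known layers): K_1 = 0 − 3.2×0 = 0; K_2 = 16.36632 − 3.2×(1.63 + 7.454) = −12.70248.
Balance: K_1 − x×(3.2 − 2.81) = K_2, so x = (K_1 − K_2)/(3.2 − 2.81) = 12.7025/0.39 = 32.6 km.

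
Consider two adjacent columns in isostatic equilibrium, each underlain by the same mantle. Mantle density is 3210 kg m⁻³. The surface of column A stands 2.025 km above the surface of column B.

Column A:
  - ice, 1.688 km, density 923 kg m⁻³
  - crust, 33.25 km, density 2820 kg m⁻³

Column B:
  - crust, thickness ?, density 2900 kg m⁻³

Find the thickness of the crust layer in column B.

33.3 km

Take the compensation level at the base of the deeper column (depth z_c below the surface of column A) and equate Σ ρ_i t_i down to z_c; mantle fills any gap and the z_c terms cancel.
Column A: 1.688×923 + 33.25×2820 + (z_c − 34.938)×3210
Column B: 2.025×0 + x×2900 + (z_c − 2.025 − 0 − x)×3210
The z_c×3210 term appears on both sides and cancels. Collect the known terms of each column as K = Σ(ρt)_known − 3210 × (depth of known layers): K_A = 95323.024 − 3210×34.938 = −16827.956; K_B = 0 − 3210×(2.025 + 0) = −6500.25.
Balance: K_A = K_B − x×(3210 − 2900), so x = (K_B − K_A)/(3210 − 2900) = 10327.7/310 = 33.3 km.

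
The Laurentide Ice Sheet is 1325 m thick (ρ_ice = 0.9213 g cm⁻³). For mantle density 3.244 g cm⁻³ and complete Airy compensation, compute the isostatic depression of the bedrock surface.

376 m

For local isostatic compensation: the ice load ρ_ice t is balanced by mantle displaced below, ρ_m s.
s = t ρ_ice / ρ_m = 1325 m × 0.9213/3.244 = 376 m.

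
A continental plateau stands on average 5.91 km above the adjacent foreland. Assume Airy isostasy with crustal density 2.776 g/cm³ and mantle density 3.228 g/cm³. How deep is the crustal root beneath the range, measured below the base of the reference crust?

Balancing pressure at the compensation depth: the weight of the topography is balanced by the buoyancy of the root, ρ_c h = (ρ_m − ρ_c) r.
r = h · ρ_c / (ρ_m − ρ_c) = 5.91 km × 2.776 / (3.228 − 2.776) = 36.3 km.

36.3 km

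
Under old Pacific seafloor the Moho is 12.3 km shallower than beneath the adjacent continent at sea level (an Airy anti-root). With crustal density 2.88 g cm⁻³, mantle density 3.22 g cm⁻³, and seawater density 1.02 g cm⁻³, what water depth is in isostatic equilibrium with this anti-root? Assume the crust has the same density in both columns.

Replacing a thickness d of crust by seawater at the top must be balanced by replacing crust with mantle at the base: d (ρ_c − ρ_w) = a (ρ_m − ρ_c).
d = a (ρ_m − ρ_c)/(ρ_c − ρ_w) = 12.3 km × 0.34/1.86 = 2.25 km.

2.25 km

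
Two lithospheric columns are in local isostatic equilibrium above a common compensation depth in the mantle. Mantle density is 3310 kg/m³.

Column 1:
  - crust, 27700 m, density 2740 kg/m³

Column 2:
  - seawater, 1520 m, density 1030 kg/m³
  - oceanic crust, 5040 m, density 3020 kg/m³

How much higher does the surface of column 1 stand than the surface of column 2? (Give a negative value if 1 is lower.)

For any compensation level in the mantle, the mantle terms cancel and isostasy reduces to e = (Σt_1 − Σt_2) − (Σ(ρt)_1 − Σ(ρt)_2) / ρ_m.
Σt_1 = 27700 m; Σt_2 = 6560 m; Σ(ρt)_1 = 75898000; Σ(ρt)_2 = 16786400 (in m·kg/m³).
e = (27700 − 6560) − (75898000 − 16786400) / 3310 = 3280 m.

3280 m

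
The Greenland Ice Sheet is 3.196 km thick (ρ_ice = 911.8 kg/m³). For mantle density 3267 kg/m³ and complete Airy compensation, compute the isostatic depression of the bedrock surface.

0.892 km

By Archimedes' principle applied to the lithosphere: the ice load ρ_ice t is balanced by mantle displaced below, ρ_m s.
s = t ρ_ice / ρ_m = 3.196 km × 911.8/3267 = 0.892 km.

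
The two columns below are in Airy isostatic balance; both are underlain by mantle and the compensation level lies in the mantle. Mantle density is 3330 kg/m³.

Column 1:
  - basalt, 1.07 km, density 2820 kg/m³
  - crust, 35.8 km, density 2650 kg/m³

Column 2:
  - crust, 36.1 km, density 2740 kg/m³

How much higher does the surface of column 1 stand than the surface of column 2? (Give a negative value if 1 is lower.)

1.08 km

For any compensation level in the mantle, the mantle terms cancel and isostasy reduces to e = (Σt_1 − Σt_2) − (Σ(ρt)_1 − Σ(ρt)_2) / ρ_m.
Σt_1 = 36.87 km; Σt_2 = 36.1 km; Σ(ρt)_1 = 97887.4; Σ(ρt)_2 = 98914 (in km·kg/m³).
e = (36.87 − 36.1) − (97887.4 − 98914) / 3330 = 1.08 km.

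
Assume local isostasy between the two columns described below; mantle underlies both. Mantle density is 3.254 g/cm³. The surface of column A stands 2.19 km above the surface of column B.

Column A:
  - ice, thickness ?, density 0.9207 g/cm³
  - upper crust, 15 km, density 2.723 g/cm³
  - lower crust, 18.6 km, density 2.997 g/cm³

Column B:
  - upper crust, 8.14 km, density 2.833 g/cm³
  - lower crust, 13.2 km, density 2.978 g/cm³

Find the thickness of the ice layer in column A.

0.622 km

Take the compensation level at the base of the deeper column (depth z_c below the surface of column A) and equate Σ ρ_i t_i down to z_c; mantle fills any gap and the z_c terms cancel.
Column A: x×0.9207 + 15×2.723 + 18.6×2.997 + (z_c − 33.6 − x)×3.254
Column B: 2.19×0 + 8.14×2.833 + 13.2×2.978 + (z_c − 2.19 − 21.34)×3.254
The z_c×3.254 term appears on both sides and cancels. Collect the known terms of each column as K = Σ(ρt)_known − 3.254 × (depth of known layers): K_A = 96.5892 − 3.254×33.6 = −12.7452; K_B = 62.37022 − 3.254×(2.19 + 21.34) = −14.1964.
Balance: K_A − x×(3.254 − 0.9207) = K_B, so x = (K_A − K_B)/(3.254 − 0.9207) = 1.4512/2.3333 = 0.622 km.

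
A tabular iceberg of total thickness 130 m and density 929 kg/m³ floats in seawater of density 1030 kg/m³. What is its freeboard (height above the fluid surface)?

Floating equilibrium: submerged depth d = t ρ_obj/ρ_fluid = 130 m × 929/1030 = 117.3 m.
Freeboard = t − d = 130 m − 117.3 m = 12.7 m.

12.7 m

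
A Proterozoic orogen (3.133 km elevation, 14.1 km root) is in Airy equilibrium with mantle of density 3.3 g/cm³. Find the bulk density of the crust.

2.7 g/cm³

ρ_c h = (ρ_m − ρ_c) r → ρ_c (h + r) = ρ_m r → ρ_c = ρ_m r / (h + r).
ρ_c = 3.3 × 14.1 km / (3.133 km + 14.1 km) = 2.7 g/cm³.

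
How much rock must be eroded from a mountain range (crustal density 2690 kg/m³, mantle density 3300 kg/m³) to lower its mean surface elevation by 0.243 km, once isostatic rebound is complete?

1.31 km

Net drop Δ = e − u = e − e ρ_c/ρ_m = e (ρ_m − ρ_c)/ρ_m.
e = Δ ρ_m/(ρ_m − ρ_c) = 0.243 km × 3300/610 = 1.31 km.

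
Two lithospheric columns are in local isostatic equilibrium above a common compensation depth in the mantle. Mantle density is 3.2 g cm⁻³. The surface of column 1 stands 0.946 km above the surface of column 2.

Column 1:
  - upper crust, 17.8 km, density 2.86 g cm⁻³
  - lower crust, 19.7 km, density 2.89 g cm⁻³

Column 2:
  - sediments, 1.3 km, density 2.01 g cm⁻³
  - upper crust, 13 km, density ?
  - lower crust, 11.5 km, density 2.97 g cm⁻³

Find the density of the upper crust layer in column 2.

Take the compensation level at the base of the deeper column (depth z_c below the surface of column 1) and equate Σ ρ_i t_i down to z_c; mantle fills any gap and the z_c terms cancel.
Column 1: 17.8×2.86 + 19.7×2.89 + (z_c − 37.5)×3.2
Column 2: 0.946×0 + 1.3×2.01 + 13×ρ + 11.5×2.97 + (z_c − 0.946 − 25.8)×3.2
The z_c×3.2 term appears on both sides and cancels. Collect the known terms of each column as K = Σ(ρt)_known − 3.2 × (depth of known layers): K_1 = 107.841 − 3.2×37.5 = −12.159; K_2 = 36.768 − 3.2×(0.946 + 25.8) = −48.8192.
Balance: K_1 = K_2 + 13×ρ, so ρ = (K_1 − K_2)/13 = 36.6602/13 = 2.82 g cm⁻³.

2.82 g cm⁻³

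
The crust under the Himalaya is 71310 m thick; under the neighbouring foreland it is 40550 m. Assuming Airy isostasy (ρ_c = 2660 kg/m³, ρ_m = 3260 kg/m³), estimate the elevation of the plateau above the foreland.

5660 m

Excess crust Δ = 71310 m − 40550 m = 30760 m, split between elevation h and root r with h + r = Δ.
Airy balance ρ_c h = (ρ_m − ρ_c) r gives r = h ρ_c/(ρ_m − ρ_c), so h (1 + ρ_c/(ρ_m − ρ_c)) = Δ, i.e. h = Δ (ρ_m − ρ_c)/ρ_m.
h = 30760 m × 600/3260 = 5660 m.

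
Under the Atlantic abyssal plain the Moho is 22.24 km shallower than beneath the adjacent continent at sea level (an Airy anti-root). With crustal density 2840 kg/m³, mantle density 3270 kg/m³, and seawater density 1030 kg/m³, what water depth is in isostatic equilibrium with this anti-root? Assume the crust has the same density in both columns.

5.28 km

Replacing a thickness d of crust by seawater at the top must be balanced by replacing crust with mantle at the base: d (ρ_c − ρ_w) = a (ρ_m − ρ_c).
d = a (ρ_m − ρ_c)/(ρ_c − ρ_w) = 22.24 km × 430/1810 = 5.28 km.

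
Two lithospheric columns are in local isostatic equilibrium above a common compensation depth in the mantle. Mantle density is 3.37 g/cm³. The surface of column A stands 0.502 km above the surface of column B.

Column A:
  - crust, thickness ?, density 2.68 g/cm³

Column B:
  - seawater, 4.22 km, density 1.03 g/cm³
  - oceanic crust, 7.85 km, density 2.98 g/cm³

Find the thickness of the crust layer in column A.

21.2 km

Take the compensation level at the base of the deeper column (depth z_c below the surface of column A) and equate Σ ρ_i t_i down to z_c; mantle fills any gap and the z_c terms cancel.
Column A: x×2.68 + (z_c − 0 − x)×3.37
Column B: 0.502×0 + 4.22×1.03 + 7.85×2.98 + (z_c − 0.502 − 12.07)×3.37
The z_c×3.37 term appears on both sides and cancels. Collect the known terms of each column as K = Σ(ρt)_known − 3.37 × (depth of known layers): K_A = 0 − 3.37×0 = 0; K_B = 27.7396 − 3.37×(0.502 + 12.07) = −14.62804.
Balance: K_A − x×(3.37 − 2.68) = K_B, so x = (K_A − K_B)/(3.37 − 2.68) = 14.628/0.69 = 21.2 km.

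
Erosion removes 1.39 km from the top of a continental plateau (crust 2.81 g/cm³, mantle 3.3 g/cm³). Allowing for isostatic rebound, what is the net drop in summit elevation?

Rebound u = e ρ_c/ρ_m = 1.39 km × 2.81/3.3 = 1.184 km.
Net surface drop = e − u = 1.39 km − 1.184 km = e (ρ_m − ρ_c)/ρ_m = 0.206 km.

0.206 km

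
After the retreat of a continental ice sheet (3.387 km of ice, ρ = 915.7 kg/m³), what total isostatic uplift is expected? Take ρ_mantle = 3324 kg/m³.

Removing the load lets mantle flow back in; uplift u satisfies ρ_ice t = ρ_m u.
u = t ρ_ice/ρ_m = 3.387 km × 915.7/3324 = 0.933 km.

0.933 km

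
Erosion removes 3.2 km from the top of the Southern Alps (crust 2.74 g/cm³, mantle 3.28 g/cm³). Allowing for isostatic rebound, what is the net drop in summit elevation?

Rebound u = e ρ_c/ρ_m = 3.2 km × 2.74/3.28 = 2.673 km.
Net surface drop = e − u = 3.2 km − 2.673 km = e (ρ_m − ρ_c)/ρ_m = 0.527 km.

0.527 km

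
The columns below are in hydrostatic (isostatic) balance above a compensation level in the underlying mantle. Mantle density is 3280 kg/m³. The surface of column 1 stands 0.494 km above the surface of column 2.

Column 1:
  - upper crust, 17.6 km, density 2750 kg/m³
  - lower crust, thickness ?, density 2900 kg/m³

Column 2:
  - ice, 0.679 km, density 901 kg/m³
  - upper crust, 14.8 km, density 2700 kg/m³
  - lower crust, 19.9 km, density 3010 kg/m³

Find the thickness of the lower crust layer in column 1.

Take the compensation level at the base of the deeper column (depth z_c below the surface of column 1) and equate Σ ρ_i t_i down to z_c; mantle fills any gap and the z_c terms cancel.
Column 1: 17.6×2750 + x×2900 + (z_c − 17.6 − x)×3280
Column 2: 0.494×0 + 0.679×901 + 14.8×2700 + 19.9×3010 + (z_c − 0.494 − 35.379)×3280
The z_c×3280 term appears on both sides and cancels. Collect the known terms of each column as K = Σ(ρt)_known − 3280 × (depth of known layers): K_1 = 48400 − 3280×17.6 = −9328; K_2 = 100470.779 − 3280×(0.494 + 35.379) = −17192.661.
Balance: K_1 − x×(3280 − 2900) = K_2, so x = (K_1 − K_2)/(3280 − 2900) = 7864.66/380 = 20.7 km.

20.7 km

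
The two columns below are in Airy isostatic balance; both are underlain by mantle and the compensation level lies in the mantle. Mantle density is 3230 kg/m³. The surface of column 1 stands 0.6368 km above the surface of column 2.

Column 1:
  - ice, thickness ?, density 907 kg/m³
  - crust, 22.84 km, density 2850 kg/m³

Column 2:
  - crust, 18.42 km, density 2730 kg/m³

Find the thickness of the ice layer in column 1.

1.11 km

Take the compensation level at the base of the deeper column (depth z_c below the surface of column 1) and equate Σ ρ_i t_i down to z_c; mantle fills any gap and the z_c terms cancel.
Column 1: x×907 + 22.84×2850 + (z_c − 22.84 − x)×3230
Column 2: 0.6368×0 + 18.42×2730 + (z_c − 0.6368 − 18.42)×3230
The z_c×3230 term appears on both sides and cancels. Collect the known terms of each column as K = Σ(ρt)_known − 3230 × (depth of known layers): K_1 = 65094 − 3230×22.84 = −8679.2; K_2 = 50286.6 − 3230×(0.6368 + 18.42) = −11266.864.
Balance: K_1 − x×(3230 − 907) = K_2, so x = (K_1 − K_2)/(3230 − 907) = 2587.66/2323 = 1.11 km.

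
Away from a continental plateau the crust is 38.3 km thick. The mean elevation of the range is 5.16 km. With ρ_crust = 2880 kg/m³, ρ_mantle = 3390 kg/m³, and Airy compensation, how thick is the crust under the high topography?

72.6 km

Root depth r = h ρ_c / (ρ_m − ρ_c) = 5.16 km × 2880 / 510 = 29.14 km.
Total thickness = T + h + r = 38.3 km + 5.16 km + 29.14 km = 72.6 km.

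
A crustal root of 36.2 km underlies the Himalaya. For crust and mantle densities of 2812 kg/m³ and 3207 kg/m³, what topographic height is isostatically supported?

5.08 km

Balancing pressure at the compensation depth: ρ_c h = (ρ_m − ρ_c) r.
h = r (ρ_m − ρ_c) / ρ_c = 36.2 km × (3207 − 2812) / 2812 = 5.08 km.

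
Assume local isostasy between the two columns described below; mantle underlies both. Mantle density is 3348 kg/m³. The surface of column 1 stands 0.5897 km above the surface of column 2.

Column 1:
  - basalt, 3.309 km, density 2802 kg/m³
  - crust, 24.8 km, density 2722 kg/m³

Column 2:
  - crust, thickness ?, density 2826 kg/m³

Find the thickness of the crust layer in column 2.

29.4 km

Take the compensation level at the base of the deeper column (depth z_c below the surface of column 1) and equate Σ ρ_i t_i down to z_c; mantle fills any gap and the z_c terms cancel.
Column 1: 3.309×2802 + 24.8×2722 + (z_c − 28.109)×3348
Column 2: 0.5897×0 + x×2826 + (z_c − 0.5897 − 0 − x)×3348
The z_c×3348 term appears on both sides and cancels. Collect the known terms of each column as K = Σ(ρt)_known − 3348 × (depth of known layers): K_1 = 76777.418 − 3348×28.109 = −17331.514; K_2 = 0 − 3348×(0.5897 + 0) = −1974.3156.
Balance: K_1 = K_2 − x×(3348 − 2826), so x = (K_2 − K_1)/(3348 − 2826) = 15357.2/522 = 29.4 km.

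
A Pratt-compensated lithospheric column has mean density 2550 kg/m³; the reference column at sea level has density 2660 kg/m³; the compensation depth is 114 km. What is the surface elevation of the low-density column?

4.92 km

ρ_ref D = ρ (D + h) → h = D (ρ_ref − ρ)/ρ.
h = 114 km × (2660 − 2550)/2550 = 4.92 km.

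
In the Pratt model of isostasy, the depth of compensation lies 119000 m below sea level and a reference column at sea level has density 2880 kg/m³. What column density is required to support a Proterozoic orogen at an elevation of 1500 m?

Pratt balance: ρ_ref D = ρ (D + h).
ρ = ρ_ref D/(D + h) = 2880 × 119000 m/(119000 m + 1500 m) = 2840 kg/m³.

2840 kg/m³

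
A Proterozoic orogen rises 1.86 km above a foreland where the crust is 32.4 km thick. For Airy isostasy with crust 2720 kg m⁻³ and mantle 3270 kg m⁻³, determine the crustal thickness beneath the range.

43.5 km

Root depth r = h ρ_c / (ρ_m − ρ_c) = 1.86 km × 2720 / 550 = 9.199 km.
Total thickness = T + h + r = 32.4 km + 1.86 km + 9.199 km = 43.5 km.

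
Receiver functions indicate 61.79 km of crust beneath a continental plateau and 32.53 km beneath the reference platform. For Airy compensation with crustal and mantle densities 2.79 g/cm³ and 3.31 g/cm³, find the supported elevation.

4.6 km

Excess crust Δ = 61.79 km − 32.53 km = 29.26 km, split between elevation h and root r with h + r = Δ.
Airy balance ρ_c h = (ρ_m − ρ_c) r gives r = h ρ_c/(ρ_m − ρ_c), so h (1 + ρ_c/(ρ_m − ρ_c)) = Δ, i.e. h = Δ (ρ_m − ρ_c)/ρ_m.
h = 29.26 km × 0.52/3.31 = 4.6 km.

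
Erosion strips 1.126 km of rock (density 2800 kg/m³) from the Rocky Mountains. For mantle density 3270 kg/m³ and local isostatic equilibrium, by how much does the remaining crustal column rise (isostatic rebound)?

0.964 km

Unloading: uplift u = e ρ_c/ρ_m = 1.126 km × 2800/3270 = 0.964 km.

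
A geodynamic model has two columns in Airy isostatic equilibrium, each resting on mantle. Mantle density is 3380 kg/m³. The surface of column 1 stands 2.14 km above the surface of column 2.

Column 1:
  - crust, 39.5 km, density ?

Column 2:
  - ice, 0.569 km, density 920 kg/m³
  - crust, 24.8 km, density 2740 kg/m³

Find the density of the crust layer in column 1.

2760 kg/m³

Take the compensation level at the base of the deeper column (depth z_c below the surface of column 1) and equate Σ ρ_i t_i down to z_c; mantle fills any gap and the z_c terms cancel.
Column 1: 39.5×ρ + (z_c − 39.5)×3380
Column 2: 2.14×0 + 0.569×920 + 24.8×2740 + (z_c − 2.14 − 25.369)×3380
The z_c×3380 term appears on both sides and cancels. Collect the known terms of each column as K = Σ(ρt)_known − 3380 × (depth of known layers): K_1 = 0 − 3380×39.5 = −133510; K_2 = 68475.48 − 3380×(2.14 + 25.369) = −24504.94.
Balance: K_1 + 39.5×ρ = K_2, so ρ = (K_2 − K_1)/39.5 = 109005/39.5 = 2760 kg/m³.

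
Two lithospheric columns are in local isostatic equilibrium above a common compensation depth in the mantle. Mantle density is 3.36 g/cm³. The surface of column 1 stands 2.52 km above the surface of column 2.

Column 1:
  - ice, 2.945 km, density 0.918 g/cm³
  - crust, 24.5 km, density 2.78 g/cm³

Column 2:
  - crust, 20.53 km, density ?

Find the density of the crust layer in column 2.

Take the compensation level at the base of the deeper column (depth z_c below the surface of column 1) and equate Σ ρ_i t_i down to z_c; mantle fills any gap and the z_c terms cancel.
Column 1: 2.945×0.918 + 24.5×2.78 + (z_c − 27.445)×3.36
Column 2: 2.52×0 + 20.53×ρ + (z_c − 2.52 − 20.53)×3.36
The z_c×3.36 term appears on both sides and cancels. Collect the known terms of each column as K = Σ(ρt)_known − 3.36 × (depth of known layers): K_1 = 70.81351 − 3.36×27.445 = −21.40169; K_2 = 0 − 3.36×(2.52 + 20.53) = −77.448.
Balance: K_1 = K_2 + 20.53×ρ, so ρ = (K_1 − K_2)/20.53 = 56.0463/20.53 = 2.73 g/cm³.

2.73 g/cm³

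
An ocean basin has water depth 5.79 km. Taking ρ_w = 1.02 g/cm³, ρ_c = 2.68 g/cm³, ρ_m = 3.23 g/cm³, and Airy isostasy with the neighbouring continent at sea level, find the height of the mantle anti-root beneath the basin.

Isostatic balance requires: replacing crust with seawater at the top is compensated by replacing crust with mantle at the base: d (ρ_c − ρ_w) = a (ρ_m − ρ_c).
a = d (ρ_c − ρ_w)/(ρ_m − ρ_c) = 5.79 km × 1.66/0.55 = 17.5 km.

17.5 km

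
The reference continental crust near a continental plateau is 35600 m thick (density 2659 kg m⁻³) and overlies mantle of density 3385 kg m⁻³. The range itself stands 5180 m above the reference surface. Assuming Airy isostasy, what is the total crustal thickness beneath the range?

59800 m

Root depth r = h ρ_c / (ρ_m − ρ_c) = 5180 m × 2659 / 726 = 18970 m.
Total thickness = T + h + r = 35600 m + 5180 m + 18970 m = 59800 m.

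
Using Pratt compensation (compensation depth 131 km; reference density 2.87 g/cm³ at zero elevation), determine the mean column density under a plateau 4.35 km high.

2.78 g/cm³

Pratt balance: ρ_ref D = ρ (D + h).
ρ = ρ_ref D/(D + h) = 2.87 × 131 km/(131 km + 4.35 km) = 2.78 g/cm³.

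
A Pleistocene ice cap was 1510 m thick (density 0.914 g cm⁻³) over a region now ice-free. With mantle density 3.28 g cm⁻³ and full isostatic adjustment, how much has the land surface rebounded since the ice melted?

421 m

Removing the load lets mantle flow back in; uplift u satisfies ρ_ice t = ρ_m u.
u = t ρ_ice/ρ_m = 1510 m × 0.914/3.28 = 421 m.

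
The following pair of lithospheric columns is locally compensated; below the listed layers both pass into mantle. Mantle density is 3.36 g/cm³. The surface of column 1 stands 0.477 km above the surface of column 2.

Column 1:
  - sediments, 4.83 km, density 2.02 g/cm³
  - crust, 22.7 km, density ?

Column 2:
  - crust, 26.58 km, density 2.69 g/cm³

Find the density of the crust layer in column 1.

Take the compensation level at the base of the deeper column (depth z_c below the surface of column 1) and equate Σ ρ_i t_i down to z_c; mantle fills any gap and the z_c terms cancel.
Column 1: 4.83×2.02 + 22.7×ρ + (z_c − 27.53)×3.36
Column 2: 0.477×0 + 26.58×2.69 + (z_c − 0.477 − 26.58)×3.36
The z_c×3.36 term appears on both sides and cancels. Collect the known terms of each column as K = Σ(ρt)_known − 3.36 × (depth of known layers): K_1 = 9.7566 − 3.36×27.53 = −82.7442; K_2 = 71.5002 − 3.36×(0.477 + 26.58) = −19.41132.
Balance: K_1 + 22.7×ρ = K_2, so ρ = (K_2 − K_1)/22.7 = 63.3329/22.7 = 2.79 g/cm³.

2.79 g/cm³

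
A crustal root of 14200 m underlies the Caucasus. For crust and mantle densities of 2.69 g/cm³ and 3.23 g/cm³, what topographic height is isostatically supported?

By Archimedes' principle applied to the lithosphere: ρ_c h = (ρ_m − ρ_c) r.
h = r (ρ_m − ρ_c) / ρ_c = 14200 m × (3.23 − 2.69) / 2.69 = 2850 m.

2850 m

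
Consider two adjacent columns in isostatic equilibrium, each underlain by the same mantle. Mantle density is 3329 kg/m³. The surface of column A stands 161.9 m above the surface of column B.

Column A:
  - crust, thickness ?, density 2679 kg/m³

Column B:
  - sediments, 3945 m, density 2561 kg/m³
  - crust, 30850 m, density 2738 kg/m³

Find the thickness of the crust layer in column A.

33500 m

Take the compensation level at the base of the deeper column (depth z_c below the surface of column A) and equate Σ ρ_i t_i down to z_c; mantle fills any gap and the z_c terms cancel.
Column A: x×2679 + (z_c − 0 − x)×3329
Column B: 161.9×0 + 3945×2561 + 30850×2738 + (z_c − 161.9 − 34795)×3329
The z_c×3329 term appears on both sides and cancels. Collect the known terms of each column as K = Σ(ρt)_known − 3329 × (depth of known layers): K_A = 0 − 3329×0 = 0; K_B = 94570445 − 3329×(161.9 + 34795) = −21801075.1.
Balance: K_A − x×(3329 − 2679) = K_B, so x = (K_A − K_B)/(3329 − 2679) = 21801100/650 = 33500 m.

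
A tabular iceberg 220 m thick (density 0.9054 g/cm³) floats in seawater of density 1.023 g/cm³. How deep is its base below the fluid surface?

Draft d = t ρ_obj/ρ_fluid = 220 m × 0.9054/1.023 = 195 m.

195 m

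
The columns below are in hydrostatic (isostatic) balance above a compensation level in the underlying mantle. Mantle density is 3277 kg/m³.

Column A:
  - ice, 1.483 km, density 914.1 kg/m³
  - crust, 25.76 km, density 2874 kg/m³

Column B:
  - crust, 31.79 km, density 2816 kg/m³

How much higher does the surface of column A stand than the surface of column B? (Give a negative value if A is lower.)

For any compensation level in the mantle, the mantle terms cancel and isostasy reduces to e = (Σt_A − Σt_B) − (Σ(ρt)_A − Σ(ρt)_B) / ρ_m.
Σt_A = 27.243 km; Σt_B = 31.79 km; Σ(ρt)_A = 75389.8503; Σ(ρt)_B = 89520.64 (in km·kg/m³).
e = (27.243 − 31.79) − (75389.8503 − 89520.64) / 3277 = −0.235 km.

−0.235 km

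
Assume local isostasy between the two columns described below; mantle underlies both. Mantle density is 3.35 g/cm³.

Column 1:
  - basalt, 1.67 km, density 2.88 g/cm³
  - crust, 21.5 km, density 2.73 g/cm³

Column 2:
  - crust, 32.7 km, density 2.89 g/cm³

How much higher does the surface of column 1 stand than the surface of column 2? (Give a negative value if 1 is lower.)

For any compensation level in the mantle, the mantle terms cancel and isostasy reduces to e = (Σt_1 − Σt_2) − (Σ(ρt)_1 − Σ(ρt)_2) / ρ_m.
Σt_1 = 23.17 km; Σt_2 = 32.7 km; Σ(ρt)_1 = 63.5046; Σ(ρt)_2 = 94.503 (in km·g/cm³).
e = (23.17 − 32.7) − (63.5046 − 94.503) / 3.35 = −0.277 km.

−0.277 km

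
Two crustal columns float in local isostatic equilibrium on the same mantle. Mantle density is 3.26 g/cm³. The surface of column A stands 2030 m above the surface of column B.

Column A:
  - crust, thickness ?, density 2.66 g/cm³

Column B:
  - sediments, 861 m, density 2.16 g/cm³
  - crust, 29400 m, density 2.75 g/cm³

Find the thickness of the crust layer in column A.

37600 m

Take the compensation level at the base of the deeper column (depth z_c below the surface of column A) and equate Σ ρ_i t_i down to z_c; mantle fills any gap and the z_c terms cancel.
Column A: x×2.66 + (z_c − 0 − x)×3.26
Column B: 2030×0 + 861×2.16 + 29400×2.75 + (z_c − 2030 − 30261)×3.26
The z_c×3.26 term appears on both sides and cancels. Collect the known terms of each column as K = Σ(ρt)_known − 3.26 × (depth of known layers): K_A = 0 − 3.26×0 = 0; K_B = 82709.76 − 3.26×(2030 + 30261) = −22558.9.
Balance: K_A − x×(3.26 − 2.66) = K_B, so x = (K_A − K_B)/(3.26 − 2.66) = 22558.9/0.6 = 37600 m.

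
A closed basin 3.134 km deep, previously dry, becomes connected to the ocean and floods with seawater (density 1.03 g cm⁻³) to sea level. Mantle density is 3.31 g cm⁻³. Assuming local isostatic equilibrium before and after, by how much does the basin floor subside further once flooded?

After flooding the water column is d + s deep. Its weight must equal the weight of mantle displaced by the extra subsidence s: (d + s) ρ_w = s ρ_m.
s = d ρ_w / (ρ_m − ρ_w) = 3.134 km × 1.03/(3.31 − 1.03) = 1.42 km.

1.42 km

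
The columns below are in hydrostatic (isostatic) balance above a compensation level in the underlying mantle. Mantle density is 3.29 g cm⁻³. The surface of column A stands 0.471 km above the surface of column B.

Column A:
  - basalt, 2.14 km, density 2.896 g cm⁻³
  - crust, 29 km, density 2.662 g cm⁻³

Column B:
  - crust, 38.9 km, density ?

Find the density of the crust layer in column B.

Take the compensation level at the base of the deeper column (depth z_c below the surface of column A) and equate Σ ρ_i t_i down to z_c; mantle fills any gap and the z_c terms cancel.
Column A: 2.14×2.896 + 29×2.662 + (z_c − 31.14)×3.29
Column B: 0.471×0 + 38.9×ρ + (z_c − 0.471 − 38.9)×3.29
The z_c×3.29 term appears on both sides and cancels. Collect the known terms of each column as K = Σ(ρt)_known − 3.29 × (depth of known layers): K_A = 83.39544 − 3.29×31.14 = −19.05516; K_B = 0 − 3.29×(0.471 + 38.9) = −129.53059.
Balance: K_A = K_B + 38.9×ρ, so ρ = (K_A − K_B)/38.9 = 110.475/38.9 = 2.84 g cm⁻³.

2.84 g cm⁻³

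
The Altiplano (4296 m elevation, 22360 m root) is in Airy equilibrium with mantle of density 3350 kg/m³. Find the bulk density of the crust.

ρ_c h = (ρ_m − ρ_c) r → ρ_c (h + r) = ρ_m r → ρ_c = ρ_m r / (h + r).
ρ_c = 3350 × 22360 m / (4296 m + 22360 m) = 2810 kg/m³.

2810 kg/m³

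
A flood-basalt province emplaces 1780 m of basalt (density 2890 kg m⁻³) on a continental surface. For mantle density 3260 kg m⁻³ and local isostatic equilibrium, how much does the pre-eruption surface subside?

1580 m

Subaerial loading: s = t ρ_load / ρ_m.
s = 1780 m × 2890/3260 = 1580 m.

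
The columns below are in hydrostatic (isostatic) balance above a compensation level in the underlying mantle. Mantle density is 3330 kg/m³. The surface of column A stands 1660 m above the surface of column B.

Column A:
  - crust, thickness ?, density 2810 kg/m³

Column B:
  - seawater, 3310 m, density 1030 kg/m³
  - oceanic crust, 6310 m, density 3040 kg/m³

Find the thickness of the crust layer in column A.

28800 m

Take the compensation level at the base of the deeper column (depth z_c below the surface of column A) and equate Σ ρ_i t_i down to z_c; mantle fills any gap and the z_c terms cancel.
Column A: x×2810 + (z_c − 0 − x)×3330
Column B: 1660×0 + 3310×1030 + 6310×3040 + (z_c − 1660 − 9620)×3330
The z_c×3330 term appears on both sides and cancels. Collect the known terms of each column as K = Σ(ρt)_known − 3330 × (depth of known layers): K_A = 0 − 3330×0 = 0; K_B = 22591700 − 3330×(1660 + 9620) = −14970700.
Balance: K_A − x×(3330 − 2810) = K_B, so x = (K_A − K_B)/(3330 − 2810) = 14970700/520 = 28800 m.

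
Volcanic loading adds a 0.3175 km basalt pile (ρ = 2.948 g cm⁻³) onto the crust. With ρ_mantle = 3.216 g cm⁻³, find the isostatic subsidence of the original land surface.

Subaerial loading: s = t ρ_load / ρ_m.
s = 0.3175 km × 2.948/3.216 = 0.291 km.

0.291 km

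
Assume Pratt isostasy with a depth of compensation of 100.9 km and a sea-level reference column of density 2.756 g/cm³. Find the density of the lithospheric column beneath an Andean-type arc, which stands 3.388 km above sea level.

Pratt balance: ρ_ref D = ρ (D + h).
ρ = ρ_ref D/(D + h) = 2.756 × 100.9 km/(100.9 km + 3.388 km) = 2.67 g/cm³.

2.67 g/cm³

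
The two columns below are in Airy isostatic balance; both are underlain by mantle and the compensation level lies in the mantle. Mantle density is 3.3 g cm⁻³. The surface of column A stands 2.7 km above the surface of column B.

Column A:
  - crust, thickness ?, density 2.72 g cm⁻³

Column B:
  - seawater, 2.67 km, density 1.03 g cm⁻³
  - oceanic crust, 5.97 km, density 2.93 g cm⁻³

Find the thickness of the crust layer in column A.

29.6 km

Take the compensation level at the base of the deeper column (depth z_c below the surface of column A) and equate Σ ρ_i t_i down to z_c; mantle fills any gap and the z_c terms cancel.
Column A: x×2.72 + (z_c − 0 − x)×3.3
Column B: 2.7×0 + 2.67×1.03 + 5.97×2.93 + (z_c − 2.7 − 8.64)×3.3
The z_c×3.3 term appears on both sides and cancels. Collect the known terms of each column as K = Σ(ρt)_known − 3.3 × (depth of known layers): K_A = 0 − 3.3×0 = 0; K_B = 20.2422 − 3.3×(2.7 + 8.64) = −17.1798.
Balance: K_A − x×(3.3 − 2.72) = K_B, so x = (K_A − K_B)/(3.3 − 2.72) = 17.1798/0.58 = 29.6 km.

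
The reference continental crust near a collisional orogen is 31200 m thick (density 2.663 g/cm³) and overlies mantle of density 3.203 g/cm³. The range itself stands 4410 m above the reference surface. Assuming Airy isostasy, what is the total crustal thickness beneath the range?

Root depth r = h ρ_c / (ρ_m − ρ_c) = 4410 m × 2.663 / 0.54 = 21750 m.
Total thickness = T + h + r = 31200 m + 4410 m + 21750 m = 57400 m.

57400 m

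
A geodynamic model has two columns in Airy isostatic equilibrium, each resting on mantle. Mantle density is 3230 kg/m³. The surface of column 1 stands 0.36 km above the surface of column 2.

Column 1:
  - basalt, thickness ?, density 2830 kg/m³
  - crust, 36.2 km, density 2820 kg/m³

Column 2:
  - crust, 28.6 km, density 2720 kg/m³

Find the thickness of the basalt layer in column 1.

Take the compensation level at the base of the deeper column (depth z_c below the surface of column 1) and equate Σ ρ_i t_i down to z_c; mantle fills any gap and the z_c terms cancel.
Column 1: x×2830 + 36.2×2820 + (z_c − 36.2 − x)×3230
Column 2: 0.36×0 + 28.6×2720 + (z_c − 0.36 − 28.6)×3230
The z_c×3230 term appears on both sides and cancels. Collect the known terms of each column as K = Σ(ρt)_known − 3230 × (depth of known layers): K_1 = 102084 − 3230×36.2 = −14842; K_2 = 77792 − 3230×(0.36 + 28.6) = −15748.8.
Balance: K_1 − x×(3230 − 2830) = K_2, so x = (K_1 − K_2)/(3230 − 2830) = 906.8/400 = 2.27 km.

2.27 km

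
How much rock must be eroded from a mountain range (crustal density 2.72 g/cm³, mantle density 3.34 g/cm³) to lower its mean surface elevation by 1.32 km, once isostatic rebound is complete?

Net drop Δ = e − u = e − e ρ_c/ρ_m = e (ρ_m − ρ_c)/ρ_m.
e = Δ ρ_m/(ρ_m − ρ_c) = 1.32 km × 3.34/0.62 = 7.11 km.

7.11 km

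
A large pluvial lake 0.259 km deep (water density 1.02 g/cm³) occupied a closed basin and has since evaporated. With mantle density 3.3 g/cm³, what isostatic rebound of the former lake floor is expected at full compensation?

u = d ρ_w/ρ_m = 0.259 km × 1.02/3.3 = 0.0801 km.

0.0801 km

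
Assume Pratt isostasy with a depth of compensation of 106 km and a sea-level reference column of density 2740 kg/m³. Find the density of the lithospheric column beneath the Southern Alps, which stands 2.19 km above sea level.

Pratt balance: ρ_ref D = ρ (D + h).
ρ = ρ_ref D/(D + h) = 2740 × 106 km/(106 km + 2.19 km) = 2680 kg/m³.

2680 kg/m³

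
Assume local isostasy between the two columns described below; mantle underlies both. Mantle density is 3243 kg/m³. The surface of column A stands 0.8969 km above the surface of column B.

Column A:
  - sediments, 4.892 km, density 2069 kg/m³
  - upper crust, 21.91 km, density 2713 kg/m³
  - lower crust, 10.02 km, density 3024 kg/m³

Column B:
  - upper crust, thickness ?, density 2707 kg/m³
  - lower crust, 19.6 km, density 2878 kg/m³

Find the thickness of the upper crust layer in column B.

17.7 km

Take the compensation level at the base of the deeper column (depth z_c below the surface of column A) and equate Σ ρ_i t_i down to z_c; mantle fills any gap and the z_c terms cancel.
Column A: 4.892×2069 + 21.91×2713 + 10.02×3024 + (z_c − 36.822)×3243
Column B: 0.8969×0 + x×2707 + 19.6×2878 + (z_c − 0.8969 − 19.6 − x)×3243
The z_c×3243 term appears on both sides and cancels. Collect the known terms of each column as K = Σ(ρt)_known − 3243 × (depth of known layers): K_A = 99863.858 − 3243×36.822 = −19549.888; K_B = 56408.8 − 3243×(0.8969 + 19.6) = −10062.6467.
Balance: K_A = K_B − x×(3243 − 2707), so x = (K_B − K_A)/(3243 − 2707) = 9487.24/536 = 17.7 km.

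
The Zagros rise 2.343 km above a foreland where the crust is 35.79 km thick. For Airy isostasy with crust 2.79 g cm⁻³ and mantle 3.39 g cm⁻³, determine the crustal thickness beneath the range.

Root depth r = h ρ_c / (ρ_m − ρ_c) = 2.343 km × 2.79 / 0.6 = 10.89 km.
Total thickness = T + h + r = 35.79 km + 2.343 km + 10.89 km = 49 km.

49 km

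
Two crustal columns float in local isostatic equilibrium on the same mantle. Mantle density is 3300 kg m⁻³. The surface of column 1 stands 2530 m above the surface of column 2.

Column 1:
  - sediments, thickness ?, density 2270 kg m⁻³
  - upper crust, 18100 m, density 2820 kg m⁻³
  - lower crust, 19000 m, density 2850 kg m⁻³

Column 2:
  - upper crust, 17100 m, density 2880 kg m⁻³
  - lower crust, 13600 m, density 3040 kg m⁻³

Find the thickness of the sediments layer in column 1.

Take the compensation level at the base of the deeper column (depth z_c below the surface of column 1) and equate Σ ρ_i t_i down to z_c; mantle fills any gap and the z_c terms cancel.
Column 1: x×2270 + 18100×2820 + 19000×2850 + (z_c − 37100 − x)×3300
Column 2: 2530×0 + 17100×2880 + 13600×3040 + (z_c − 2530 − 30700)×3300
The z_c×3300 term appears on both sides and cancels. Collect the known terms of each column as K = Σ(ρt)_known − 3300 × (depth of known layers): K_1 = 105192000 − 3300×37100 = −17238000; K_2 = 90592000 − 3300×(2530 + 30700) = −19067000.
Balance: K_1 − x×(3300 − 2270) = K_2, so x = (K_1 − K_2)/(3300 − 2270) = 1829000/1030 = 1780 m.

1780 m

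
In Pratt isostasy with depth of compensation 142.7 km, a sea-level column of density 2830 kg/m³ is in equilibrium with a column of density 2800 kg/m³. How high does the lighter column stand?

ρ_ref D = ρ (D + h) → h = D (ρ_ref − ρ)/ρ.
h = 142.7 km × (2830 − 2800)/2800 = 1.53 km.

1.53 km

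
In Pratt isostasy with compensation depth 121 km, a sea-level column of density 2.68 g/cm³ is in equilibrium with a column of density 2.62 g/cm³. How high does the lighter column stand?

ρ_ref D = ρ (D + h) → h = D (ρ_ref − ρ)/ρ.
h = 121 km × (2.68 − 2.62)/2.62 = 2.77 km.

2.77 km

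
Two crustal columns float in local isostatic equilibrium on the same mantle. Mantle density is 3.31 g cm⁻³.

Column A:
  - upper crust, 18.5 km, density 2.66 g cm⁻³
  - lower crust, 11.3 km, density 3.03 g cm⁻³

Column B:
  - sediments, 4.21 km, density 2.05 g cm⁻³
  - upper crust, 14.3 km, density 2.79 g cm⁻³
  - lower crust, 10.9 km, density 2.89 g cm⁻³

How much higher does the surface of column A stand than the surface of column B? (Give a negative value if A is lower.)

For any compensation level in the mantle, the mantle terms cancel and isostasy reduces to e = (Σt_A − Σt_B) − (Σ(ρt)_A − Σ(ρt)_B) / ρ_m.
Σt_A = 29.8 km; Σt_B = 29.41 km; Σ(ρt)_A = 83.449; Σ(ρt)_B = 80.0285 (in km·g cm⁻³).
e = (29.8 − 29.41) − (83.449 − 80.0285) / 3.31 = −0.643 km.

−0.643 km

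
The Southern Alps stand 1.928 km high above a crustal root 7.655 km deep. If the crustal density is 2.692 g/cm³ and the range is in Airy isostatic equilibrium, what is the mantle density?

Airy balance: ρ_c h = (ρ_m − ρ_c) r → ρ_m = ρ_c (1 + h/r).
ρ_m = 2.692 × (1 + 1.928 km/7.655 km) = 3.37 g/cm³.

3.37 g/cm³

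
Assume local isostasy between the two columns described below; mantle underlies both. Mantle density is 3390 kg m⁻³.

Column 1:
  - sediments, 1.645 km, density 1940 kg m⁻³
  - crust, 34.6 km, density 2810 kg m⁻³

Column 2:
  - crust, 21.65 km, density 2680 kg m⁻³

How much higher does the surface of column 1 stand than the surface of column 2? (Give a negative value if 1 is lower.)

For any compensation level in the mantle, the mantle terms cancel and isostasy reduces to e = (Σt_1 − Σt_2) − (Σ(ρt)_1 − Σ(ρt)_2) / ρ_m.
Σt_1 = 36.245 km; Σt_2 = 21.65 km; Σ(ρt)_1 = 100417.3; Σ(ρt)_2 = 58022 (in km·kg m⁻³).
e = (36.245 − 21.65) − (100417.3 − 58022) / 3390 = 2.09 km.

2.09 km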